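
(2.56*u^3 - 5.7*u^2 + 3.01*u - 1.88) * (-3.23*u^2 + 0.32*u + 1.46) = -8.2688*u^5 + 19.2302*u^4 - 7.8087*u^3 - 1.2864*u^2 + 3.793*u - 2.7448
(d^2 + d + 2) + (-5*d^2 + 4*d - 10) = -4*d^2 + 5*d - 8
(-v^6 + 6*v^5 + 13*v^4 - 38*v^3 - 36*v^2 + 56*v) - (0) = -v^6 + 6*v^5 + 13*v^4 - 38*v^3 - 36*v^2 + 56*v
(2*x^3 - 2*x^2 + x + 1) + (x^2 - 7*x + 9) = 2*x^3 - x^2 - 6*x + 10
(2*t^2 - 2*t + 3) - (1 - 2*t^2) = 4*t^2 - 2*t + 2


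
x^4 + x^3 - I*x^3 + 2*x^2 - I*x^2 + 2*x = x*(x + 1)*(x - 2*I)*(x + I)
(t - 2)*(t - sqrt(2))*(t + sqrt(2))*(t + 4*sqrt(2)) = t^4 - 2*t^3 + 4*sqrt(2)*t^3 - 8*sqrt(2)*t^2 - 2*t^2 - 8*sqrt(2)*t + 4*t + 16*sqrt(2)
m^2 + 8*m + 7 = (m + 1)*(m + 7)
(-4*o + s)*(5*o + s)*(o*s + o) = -20*o^3*s - 20*o^3 + o^2*s^2 + o^2*s + o*s^3 + o*s^2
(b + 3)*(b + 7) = b^2 + 10*b + 21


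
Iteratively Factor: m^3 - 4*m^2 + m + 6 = (m - 3)*(m^2 - m - 2) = (m - 3)*(m - 2)*(m + 1)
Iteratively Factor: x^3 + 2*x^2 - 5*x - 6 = (x + 1)*(x^2 + x - 6) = (x + 1)*(x + 3)*(x - 2)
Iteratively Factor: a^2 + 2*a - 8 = (a - 2)*(a + 4)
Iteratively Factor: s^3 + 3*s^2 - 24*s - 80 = (s + 4)*(s^2 - s - 20) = (s - 5)*(s + 4)*(s + 4)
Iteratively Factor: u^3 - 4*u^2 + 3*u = (u)*(u^2 - 4*u + 3) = u*(u - 1)*(u - 3)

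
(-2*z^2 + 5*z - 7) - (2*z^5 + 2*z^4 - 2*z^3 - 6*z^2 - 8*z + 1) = -2*z^5 - 2*z^4 + 2*z^3 + 4*z^2 + 13*z - 8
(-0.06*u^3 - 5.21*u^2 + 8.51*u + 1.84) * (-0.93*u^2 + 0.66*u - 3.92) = 0.0558*u^5 + 4.8057*u^4 - 11.1177*u^3 + 24.3286*u^2 - 32.1448*u - 7.2128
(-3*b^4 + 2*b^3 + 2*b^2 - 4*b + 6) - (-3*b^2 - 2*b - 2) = -3*b^4 + 2*b^3 + 5*b^2 - 2*b + 8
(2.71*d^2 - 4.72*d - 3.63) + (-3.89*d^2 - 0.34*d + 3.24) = -1.18*d^2 - 5.06*d - 0.39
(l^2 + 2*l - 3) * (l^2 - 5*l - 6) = l^4 - 3*l^3 - 19*l^2 + 3*l + 18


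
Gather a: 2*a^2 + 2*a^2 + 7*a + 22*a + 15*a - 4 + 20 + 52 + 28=4*a^2 + 44*a + 96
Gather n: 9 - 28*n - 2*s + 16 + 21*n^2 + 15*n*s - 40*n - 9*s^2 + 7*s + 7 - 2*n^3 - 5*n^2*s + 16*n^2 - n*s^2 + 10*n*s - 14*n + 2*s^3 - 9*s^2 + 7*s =-2*n^3 + n^2*(37 - 5*s) + n*(-s^2 + 25*s - 82) + 2*s^3 - 18*s^2 + 12*s + 32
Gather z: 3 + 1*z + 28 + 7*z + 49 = 8*z + 80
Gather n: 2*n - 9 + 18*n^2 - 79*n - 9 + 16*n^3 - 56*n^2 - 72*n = 16*n^3 - 38*n^2 - 149*n - 18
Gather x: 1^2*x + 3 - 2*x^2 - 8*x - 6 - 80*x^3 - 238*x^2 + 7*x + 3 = -80*x^3 - 240*x^2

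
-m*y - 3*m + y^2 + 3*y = (-m + y)*(y + 3)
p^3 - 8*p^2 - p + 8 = (p - 8)*(p - 1)*(p + 1)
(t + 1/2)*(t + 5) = t^2 + 11*t/2 + 5/2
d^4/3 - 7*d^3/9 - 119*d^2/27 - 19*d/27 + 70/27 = (d/3 + 1/3)*(d - 5)*(d - 2/3)*(d + 7/3)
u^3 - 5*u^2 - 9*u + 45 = (u - 5)*(u - 3)*(u + 3)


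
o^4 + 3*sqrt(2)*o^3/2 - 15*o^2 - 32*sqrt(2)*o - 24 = (o - 3*sqrt(2))*(o + sqrt(2)/2)*(o + 2*sqrt(2))^2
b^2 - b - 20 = (b - 5)*(b + 4)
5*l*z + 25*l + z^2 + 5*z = (5*l + z)*(z + 5)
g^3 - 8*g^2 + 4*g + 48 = (g - 6)*(g - 4)*(g + 2)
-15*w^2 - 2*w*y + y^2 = (-5*w + y)*(3*w + y)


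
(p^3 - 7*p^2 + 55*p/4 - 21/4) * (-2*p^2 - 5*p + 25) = -2*p^5 + 9*p^4 + 65*p^3/2 - 933*p^2/4 + 370*p - 525/4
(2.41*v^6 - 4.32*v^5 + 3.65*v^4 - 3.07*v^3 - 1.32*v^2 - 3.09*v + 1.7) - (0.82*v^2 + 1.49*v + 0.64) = 2.41*v^6 - 4.32*v^5 + 3.65*v^4 - 3.07*v^3 - 2.14*v^2 - 4.58*v + 1.06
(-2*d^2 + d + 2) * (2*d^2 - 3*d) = -4*d^4 + 8*d^3 + d^2 - 6*d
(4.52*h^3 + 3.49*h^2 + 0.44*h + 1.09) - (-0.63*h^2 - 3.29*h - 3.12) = 4.52*h^3 + 4.12*h^2 + 3.73*h + 4.21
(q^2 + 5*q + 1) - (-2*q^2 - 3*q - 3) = 3*q^2 + 8*q + 4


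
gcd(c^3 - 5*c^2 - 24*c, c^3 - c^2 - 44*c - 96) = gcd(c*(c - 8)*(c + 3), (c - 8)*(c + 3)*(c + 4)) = c^2 - 5*c - 24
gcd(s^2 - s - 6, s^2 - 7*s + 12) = s - 3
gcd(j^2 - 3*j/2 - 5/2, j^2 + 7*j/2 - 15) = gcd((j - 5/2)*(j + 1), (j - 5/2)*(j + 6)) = j - 5/2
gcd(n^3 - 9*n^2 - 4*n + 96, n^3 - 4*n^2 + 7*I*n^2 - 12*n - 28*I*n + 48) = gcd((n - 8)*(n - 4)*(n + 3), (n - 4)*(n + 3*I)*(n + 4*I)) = n - 4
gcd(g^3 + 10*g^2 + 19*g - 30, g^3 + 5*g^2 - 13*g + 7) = g - 1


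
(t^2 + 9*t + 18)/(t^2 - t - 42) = (t + 3)/(t - 7)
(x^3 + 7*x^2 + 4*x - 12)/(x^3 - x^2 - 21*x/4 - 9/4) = 4*(-x^3 - 7*x^2 - 4*x + 12)/(-4*x^3 + 4*x^2 + 21*x + 9)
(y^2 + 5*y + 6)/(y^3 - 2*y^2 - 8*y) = (y + 3)/(y*(y - 4))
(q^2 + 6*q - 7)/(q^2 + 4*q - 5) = (q + 7)/(q + 5)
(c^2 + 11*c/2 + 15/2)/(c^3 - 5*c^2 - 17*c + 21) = (c + 5/2)/(c^2 - 8*c + 7)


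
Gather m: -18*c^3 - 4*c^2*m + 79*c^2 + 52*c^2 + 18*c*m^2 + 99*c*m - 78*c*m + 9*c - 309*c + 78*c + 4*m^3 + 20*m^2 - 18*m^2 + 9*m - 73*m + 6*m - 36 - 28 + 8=-18*c^3 + 131*c^2 - 222*c + 4*m^3 + m^2*(18*c + 2) + m*(-4*c^2 + 21*c - 58) - 56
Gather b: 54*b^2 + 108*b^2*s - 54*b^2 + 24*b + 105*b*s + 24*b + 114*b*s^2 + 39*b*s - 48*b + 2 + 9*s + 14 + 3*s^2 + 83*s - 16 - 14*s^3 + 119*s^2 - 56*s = 108*b^2*s + b*(114*s^2 + 144*s) - 14*s^3 + 122*s^2 + 36*s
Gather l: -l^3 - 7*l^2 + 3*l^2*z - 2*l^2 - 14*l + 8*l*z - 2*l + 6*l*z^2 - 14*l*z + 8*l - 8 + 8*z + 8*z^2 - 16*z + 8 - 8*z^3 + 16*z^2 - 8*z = -l^3 + l^2*(3*z - 9) + l*(6*z^2 - 6*z - 8) - 8*z^3 + 24*z^2 - 16*z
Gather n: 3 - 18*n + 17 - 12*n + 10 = 30 - 30*n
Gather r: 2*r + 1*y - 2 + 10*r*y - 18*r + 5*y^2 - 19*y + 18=r*(10*y - 16) + 5*y^2 - 18*y + 16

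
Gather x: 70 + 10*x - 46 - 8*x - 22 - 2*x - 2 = 0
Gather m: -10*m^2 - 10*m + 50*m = -10*m^2 + 40*m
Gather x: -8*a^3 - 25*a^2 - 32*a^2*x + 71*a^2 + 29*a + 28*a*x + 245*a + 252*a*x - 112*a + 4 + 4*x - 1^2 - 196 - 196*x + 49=-8*a^3 + 46*a^2 + 162*a + x*(-32*a^2 + 280*a - 192) - 144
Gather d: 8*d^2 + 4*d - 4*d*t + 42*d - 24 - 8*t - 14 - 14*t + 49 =8*d^2 + d*(46 - 4*t) - 22*t + 11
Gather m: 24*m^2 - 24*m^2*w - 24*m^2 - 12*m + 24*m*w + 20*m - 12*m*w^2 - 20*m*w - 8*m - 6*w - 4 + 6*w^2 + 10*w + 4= -24*m^2*w + m*(-12*w^2 + 4*w) + 6*w^2 + 4*w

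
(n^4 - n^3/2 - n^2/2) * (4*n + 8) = 4*n^5 + 6*n^4 - 6*n^3 - 4*n^2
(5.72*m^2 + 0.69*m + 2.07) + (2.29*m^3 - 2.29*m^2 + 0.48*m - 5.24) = 2.29*m^3 + 3.43*m^2 + 1.17*m - 3.17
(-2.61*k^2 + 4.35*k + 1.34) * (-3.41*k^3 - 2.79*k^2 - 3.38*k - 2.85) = 8.9001*k^5 - 7.5516*k^4 - 7.8841*k^3 - 11.0031*k^2 - 16.9267*k - 3.819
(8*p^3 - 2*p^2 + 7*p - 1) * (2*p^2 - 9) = 16*p^5 - 4*p^4 - 58*p^3 + 16*p^2 - 63*p + 9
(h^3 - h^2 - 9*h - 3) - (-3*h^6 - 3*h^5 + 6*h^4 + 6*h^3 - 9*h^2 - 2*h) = 3*h^6 + 3*h^5 - 6*h^4 - 5*h^3 + 8*h^2 - 7*h - 3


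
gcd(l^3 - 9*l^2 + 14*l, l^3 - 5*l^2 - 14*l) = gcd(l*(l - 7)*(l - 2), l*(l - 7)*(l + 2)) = l^2 - 7*l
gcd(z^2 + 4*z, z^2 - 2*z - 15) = 1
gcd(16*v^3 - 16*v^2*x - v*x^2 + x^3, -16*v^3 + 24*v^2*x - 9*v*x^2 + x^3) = 4*v^2 - 5*v*x + x^2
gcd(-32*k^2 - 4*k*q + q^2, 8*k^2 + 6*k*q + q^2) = 4*k + q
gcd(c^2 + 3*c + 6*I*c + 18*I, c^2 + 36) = c + 6*I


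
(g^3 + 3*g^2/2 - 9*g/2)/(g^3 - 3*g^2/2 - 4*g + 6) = g*(g + 3)/(g^2 - 4)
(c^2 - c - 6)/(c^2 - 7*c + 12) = (c + 2)/(c - 4)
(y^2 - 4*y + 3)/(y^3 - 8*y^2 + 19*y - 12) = 1/(y - 4)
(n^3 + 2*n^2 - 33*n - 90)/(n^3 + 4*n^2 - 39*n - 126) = (n + 5)/(n + 7)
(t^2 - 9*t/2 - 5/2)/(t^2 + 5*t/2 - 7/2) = (2*t^2 - 9*t - 5)/(2*t^2 + 5*t - 7)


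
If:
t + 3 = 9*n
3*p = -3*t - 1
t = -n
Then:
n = 3/10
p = -1/30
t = -3/10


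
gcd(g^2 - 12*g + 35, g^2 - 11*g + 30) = g - 5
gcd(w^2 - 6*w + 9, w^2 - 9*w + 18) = w - 3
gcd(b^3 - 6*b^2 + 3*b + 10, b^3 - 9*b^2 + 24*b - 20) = b^2 - 7*b + 10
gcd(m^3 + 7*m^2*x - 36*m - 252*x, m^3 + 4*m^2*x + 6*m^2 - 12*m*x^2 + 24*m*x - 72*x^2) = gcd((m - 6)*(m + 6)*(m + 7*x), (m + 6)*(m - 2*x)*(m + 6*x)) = m + 6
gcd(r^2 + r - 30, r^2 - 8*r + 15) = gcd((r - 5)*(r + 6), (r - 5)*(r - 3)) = r - 5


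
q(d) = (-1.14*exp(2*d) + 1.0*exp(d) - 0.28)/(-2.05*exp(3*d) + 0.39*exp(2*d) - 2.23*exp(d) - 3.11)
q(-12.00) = 0.09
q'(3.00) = -0.03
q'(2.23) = -0.05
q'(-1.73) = -0.03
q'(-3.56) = -0.01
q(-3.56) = 0.08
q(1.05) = 0.12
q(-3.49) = 0.08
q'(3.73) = -0.01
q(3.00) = 0.03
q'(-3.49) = -0.01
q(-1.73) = 0.04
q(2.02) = 0.07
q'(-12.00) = 0.00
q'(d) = (-2.28*exp(2*d) + 1.0*exp(d))/(-2.05*exp(3*d) + 0.39*exp(2*d) - 2.23*exp(d) - 3.11) + (-1.14*exp(2*d) + 1.0*exp(d) - 0.28)*(6.15*exp(3*d) - 0.78*exp(2*d) + 2.23*exp(d))/(-2.05*exp(3*d) + 0.39*exp(2*d) - 2.23*exp(d) - 3.11)^2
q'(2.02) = -0.06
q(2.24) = 0.05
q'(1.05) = -0.04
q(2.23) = 0.05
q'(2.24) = -0.05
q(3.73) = 0.01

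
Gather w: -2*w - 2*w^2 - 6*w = -2*w^2 - 8*w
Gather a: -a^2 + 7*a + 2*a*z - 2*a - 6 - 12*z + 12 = -a^2 + a*(2*z + 5) - 12*z + 6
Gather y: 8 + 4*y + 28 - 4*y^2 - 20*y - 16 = -4*y^2 - 16*y + 20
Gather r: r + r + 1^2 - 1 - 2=2*r - 2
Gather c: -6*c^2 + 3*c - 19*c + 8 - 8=-6*c^2 - 16*c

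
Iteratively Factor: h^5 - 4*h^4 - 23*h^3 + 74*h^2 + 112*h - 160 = (h - 1)*(h^4 - 3*h^3 - 26*h^2 + 48*h + 160) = (h - 4)*(h - 1)*(h^3 + h^2 - 22*h - 40) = (h - 4)*(h - 1)*(h + 4)*(h^2 - 3*h - 10) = (h - 5)*(h - 4)*(h - 1)*(h + 4)*(h + 2)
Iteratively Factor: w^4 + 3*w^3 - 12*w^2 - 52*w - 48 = (w + 3)*(w^3 - 12*w - 16) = (w - 4)*(w + 3)*(w^2 + 4*w + 4) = (w - 4)*(w + 2)*(w + 3)*(w + 2)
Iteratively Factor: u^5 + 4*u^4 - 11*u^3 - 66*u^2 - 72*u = (u + 2)*(u^4 + 2*u^3 - 15*u^2 - 36*u) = (u + 2)*(u + 3)*(u^3 - u^2 - 12*u) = u*(u + 2)*(u + 3)*(u^2 - u - 12) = u*(u - 4)*(u + 2)*(u + 3)*(u + 3)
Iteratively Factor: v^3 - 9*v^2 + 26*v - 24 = (v - 4)*(v^2 - 5*v + 6) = (v - 4)*(v - 2)*(v - 3)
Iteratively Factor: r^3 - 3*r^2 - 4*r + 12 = (r + 2)*(r^2 - 5*r + 6) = (r - 2)*(r + 2)*(r - 3)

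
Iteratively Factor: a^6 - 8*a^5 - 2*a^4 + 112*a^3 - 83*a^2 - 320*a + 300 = (a + 3)*(a^5 - 11*a^4 + 31*a^3 + 19*a^2 - 140*a + 100) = (a - 2)*(a + 3)*(a^4 - 9*a^3 + 13*a^2 + 45*a - 50) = (a - 2)*(a + 2)*(a + 3)*(a^3 - 11*a^2 + 35*a - 25) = (a - 2)*(a - 1)*(a + 2)*(a + 3)*(a^2 - 10*a + 25) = (a - 5)*(a - 2)*(a - 1)*(a + 2)*(a + 3)*(a - 5)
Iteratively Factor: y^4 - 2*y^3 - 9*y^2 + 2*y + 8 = (y + 2)*(y^3 - 4*y^2 - y + 4) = (y - 4)*(y + 2)*(y^2 - 1) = (y - 4)*(y - 1)*(y + 2)*(y + 1)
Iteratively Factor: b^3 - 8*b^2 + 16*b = (b)*(b^2 - 8*b + 16) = b*(b - 4)*(b - 4)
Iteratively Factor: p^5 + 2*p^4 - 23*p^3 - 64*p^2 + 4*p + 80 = (p + 2)*(p^4 - 23*p^2 - 18*p + 40) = (p + 2)*(p + 4)*(p^3 - 4*p^2 - 7*p + 10) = (p - 5)*(p + 2)*(p + 4)*(p^2 + p - 2) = (p - 5)*(p - 1)*(p + 2)*(p + 4)*(p + 2)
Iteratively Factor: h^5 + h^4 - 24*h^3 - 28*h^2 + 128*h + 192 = (h - 3)*(h^4 + 4*h^3 - 12*h^2 - 64*h - 64) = (h - 3)*(h + 2)*(h^3 + 2*h^2 - 16*h - 32) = (h - 4)*(h - 3)*(h + 2)*(h^2 + 6*h + 8) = (h - 4)*(h - 3)*(h + 2)^2*(h + 4)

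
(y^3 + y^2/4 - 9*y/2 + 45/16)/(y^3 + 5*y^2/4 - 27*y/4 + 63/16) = (2*y + 5)/(2*y + 7)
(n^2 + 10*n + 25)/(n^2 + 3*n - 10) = (n + 5)/(n - 2)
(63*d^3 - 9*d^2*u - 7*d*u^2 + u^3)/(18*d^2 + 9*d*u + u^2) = (21*d^2 - 10*d*u + u^2)/(6*d + u)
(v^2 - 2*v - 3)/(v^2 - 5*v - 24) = (-v^2 + 2*v + 3)/(-v^2 + 5*v + 24)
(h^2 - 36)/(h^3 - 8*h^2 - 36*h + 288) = 1/(h - 8)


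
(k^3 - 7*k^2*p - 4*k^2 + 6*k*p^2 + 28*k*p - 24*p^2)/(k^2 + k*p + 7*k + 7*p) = (k^3 - 7*k^2*p - 4*k^2 + 6*k*p^2 + 28*k*p - 24*p^2)/(k^2 + k*p + 7*k + 7*p)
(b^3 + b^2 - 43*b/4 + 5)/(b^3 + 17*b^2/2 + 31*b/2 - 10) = (b - 5/2)/(b + 5)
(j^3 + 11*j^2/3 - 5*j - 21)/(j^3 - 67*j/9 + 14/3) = 3*(j + 3)/(3*j - 2)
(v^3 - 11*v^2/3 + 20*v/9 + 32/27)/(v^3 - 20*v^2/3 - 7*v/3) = (v^2 - 4*v + 32/9)/(v*(v - 7))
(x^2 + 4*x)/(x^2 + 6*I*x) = (x + 4)/(x + 6*I)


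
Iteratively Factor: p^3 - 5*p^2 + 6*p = (p - 2)*(p^2 - 3*p) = p*(p - 2)*(p - 3)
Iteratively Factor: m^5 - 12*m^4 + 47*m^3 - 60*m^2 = (m - 4)*(m^4 - 8*m^3 + 15*m^2) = m*(m - 4)*(m^3 - 8*m^2 + 15*m) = m^2*(m - 4)*(m^2 - 8*m + 15) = m^2*(m - 4)*(m - 3)*(m - 5)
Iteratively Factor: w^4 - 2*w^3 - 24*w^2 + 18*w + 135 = (w - 5)*(w^3 + 3*w^2 - 9*w - 27) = (w - 5)*(w - 3)*(w^2 + 6*w + 9) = (w - 5)*(w - 3)*(w + 3)*(w + 3)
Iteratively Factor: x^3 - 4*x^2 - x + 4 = (x - 1)*(x^2 - 3*x - 4) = (x - 1)*(x + 1)*(x - 4)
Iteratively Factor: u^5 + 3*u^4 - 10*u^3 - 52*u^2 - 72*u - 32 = (u + 2)*(u^4 + u^3 - 12*u^2 - 28*u - 16) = (u + 2)^2*(u^3 - u^2 - 10*u - 8) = (u - 4)*(u + 2)^2*(u^2 + 3*u + 2) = (u - 4)*(u + 2)^3*(u + 1)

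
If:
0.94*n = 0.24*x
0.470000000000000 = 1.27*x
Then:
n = 0.09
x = 0.37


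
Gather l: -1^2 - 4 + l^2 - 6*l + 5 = l^2 - 6*l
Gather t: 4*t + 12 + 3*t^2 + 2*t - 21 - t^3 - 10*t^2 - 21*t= -t^3 - 7*t^2 - 15*t - 9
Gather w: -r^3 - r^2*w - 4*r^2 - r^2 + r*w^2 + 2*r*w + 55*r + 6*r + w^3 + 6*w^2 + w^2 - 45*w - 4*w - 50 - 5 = -r^3 - 5*r^2 + 61*r + w^3 + w^2*(r + 7) + w*(-r^2 + 2*r - 49) - 55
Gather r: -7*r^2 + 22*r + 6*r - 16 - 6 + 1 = -7*r^2 + 28*r - 21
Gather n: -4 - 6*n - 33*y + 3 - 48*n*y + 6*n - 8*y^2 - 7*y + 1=-48*n*y - 8*y^2 - 40*y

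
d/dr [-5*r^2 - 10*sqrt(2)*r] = -10*r - 10*sqrt(2)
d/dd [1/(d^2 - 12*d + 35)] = 2*(6 - d)/(d^2 - 12*d + 35)^2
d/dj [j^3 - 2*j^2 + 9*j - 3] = 3*j^2 - 4*j + 9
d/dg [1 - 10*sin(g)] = -10*cos(g)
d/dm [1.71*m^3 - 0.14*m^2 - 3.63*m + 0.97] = 5.13*m^2 - 0.28*m - 3.63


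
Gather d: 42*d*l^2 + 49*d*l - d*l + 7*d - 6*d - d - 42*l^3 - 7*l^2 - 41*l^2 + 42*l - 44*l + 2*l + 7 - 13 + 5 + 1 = d*(42*l^2 + 48*l) - 42*l^3 - 48*l^2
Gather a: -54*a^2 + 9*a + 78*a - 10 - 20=-54*a^2 + 87*a - 30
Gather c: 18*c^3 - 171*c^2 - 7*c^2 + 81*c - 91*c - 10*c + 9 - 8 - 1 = 18*c^3 - 178*c^2 - 20*c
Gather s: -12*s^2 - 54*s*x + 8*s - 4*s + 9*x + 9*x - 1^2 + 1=-12*s^2 + s*(4 - 54*x) + 18*x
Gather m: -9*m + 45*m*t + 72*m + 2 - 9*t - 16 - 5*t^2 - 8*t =m*(45*t + 63) - 5*t^2 - 17*t - 14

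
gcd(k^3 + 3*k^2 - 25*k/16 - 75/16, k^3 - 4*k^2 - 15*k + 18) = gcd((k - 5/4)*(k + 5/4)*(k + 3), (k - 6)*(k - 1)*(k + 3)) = k + 3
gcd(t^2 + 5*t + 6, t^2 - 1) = 1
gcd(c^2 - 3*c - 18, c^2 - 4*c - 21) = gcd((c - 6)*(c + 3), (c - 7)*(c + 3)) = c + 3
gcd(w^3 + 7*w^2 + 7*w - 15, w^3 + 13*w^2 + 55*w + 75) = w^2 + 8*w + 15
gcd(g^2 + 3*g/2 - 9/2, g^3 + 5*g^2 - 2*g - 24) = g + 3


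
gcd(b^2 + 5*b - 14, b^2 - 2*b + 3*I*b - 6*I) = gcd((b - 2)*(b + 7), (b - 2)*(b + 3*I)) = b - 2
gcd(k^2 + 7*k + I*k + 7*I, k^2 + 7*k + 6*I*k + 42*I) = k + 7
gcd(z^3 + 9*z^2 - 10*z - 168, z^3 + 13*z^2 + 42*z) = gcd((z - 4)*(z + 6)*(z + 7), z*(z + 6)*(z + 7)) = z^2 + 13*z + 42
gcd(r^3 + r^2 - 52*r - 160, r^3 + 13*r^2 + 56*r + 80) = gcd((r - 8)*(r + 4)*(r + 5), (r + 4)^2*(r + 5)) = r^2 + 9*r + 20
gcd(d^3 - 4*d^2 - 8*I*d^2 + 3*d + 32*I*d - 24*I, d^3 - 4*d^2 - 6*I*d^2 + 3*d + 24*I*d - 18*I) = d^2 - 4*d + 3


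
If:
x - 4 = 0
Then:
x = 4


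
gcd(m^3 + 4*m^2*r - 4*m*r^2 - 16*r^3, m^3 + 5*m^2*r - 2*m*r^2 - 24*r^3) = -m^2 - 2*m*r + 8*r^2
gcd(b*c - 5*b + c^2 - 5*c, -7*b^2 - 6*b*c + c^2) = b + c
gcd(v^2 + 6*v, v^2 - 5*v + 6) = 1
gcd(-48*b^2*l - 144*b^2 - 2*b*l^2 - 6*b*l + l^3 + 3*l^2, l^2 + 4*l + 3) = l + 3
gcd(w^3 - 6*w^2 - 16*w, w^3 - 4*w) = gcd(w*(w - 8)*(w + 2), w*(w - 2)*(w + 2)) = w^2 + 2*w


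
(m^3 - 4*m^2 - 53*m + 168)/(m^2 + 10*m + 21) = (m^2 - 11*m + 24)/(m + 3)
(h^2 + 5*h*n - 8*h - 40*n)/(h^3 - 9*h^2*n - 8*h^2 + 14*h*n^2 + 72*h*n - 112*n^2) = (h + 5*n)/(h^2 - 9*h*n + 14*n^2)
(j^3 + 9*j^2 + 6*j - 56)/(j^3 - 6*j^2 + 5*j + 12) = (j^3 + 9*j^2 + 6*j - 56)/(j^3 - 6*j^2 + 5*j + 12)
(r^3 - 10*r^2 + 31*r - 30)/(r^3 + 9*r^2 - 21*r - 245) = (r^2 - 5*r + 6)/(r^2 + 14*r + 49)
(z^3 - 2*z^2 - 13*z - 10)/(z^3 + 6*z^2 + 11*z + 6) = (z - 5)/(z + 3)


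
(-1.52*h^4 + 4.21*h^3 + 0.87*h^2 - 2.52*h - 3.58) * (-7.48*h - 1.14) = 11.3696*h^5 - 29.758*h^4 - 11.307*h^3 + 17.8578*h^2 + 29.6512*h + 4.0812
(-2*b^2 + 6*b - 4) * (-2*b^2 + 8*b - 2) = 4*b^4 - 28*b^3 + 60*b^2 - 44*b + 8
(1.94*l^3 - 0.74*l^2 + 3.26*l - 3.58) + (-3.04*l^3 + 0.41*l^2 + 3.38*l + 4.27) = -1.1*l^3 - 0.33*l^2 + 6.64*l + 0.69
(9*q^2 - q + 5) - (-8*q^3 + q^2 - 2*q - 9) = 8*q^3 + 8*q^2 + q + 14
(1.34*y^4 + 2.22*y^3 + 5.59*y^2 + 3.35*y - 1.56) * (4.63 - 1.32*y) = -1.7688*y^5 + 3.2738*y^4 + 2.8998*y^3 + 21.4597*y^2 + 17.5697*y - 7.2228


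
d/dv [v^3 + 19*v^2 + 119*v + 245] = 3*v^2 + 38*v + 119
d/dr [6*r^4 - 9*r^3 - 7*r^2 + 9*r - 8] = 24*r^3 - 27*r^2 - 14*r + 9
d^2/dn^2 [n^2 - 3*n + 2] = 2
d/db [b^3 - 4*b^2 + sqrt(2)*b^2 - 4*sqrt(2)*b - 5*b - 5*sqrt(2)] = 3*b^2 - 8*b + 2*sqrt(2)*b - 4*sqrt(2) - 5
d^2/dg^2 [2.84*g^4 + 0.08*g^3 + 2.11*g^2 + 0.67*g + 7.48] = 34.08*g^2 + 0.48*g + 4.22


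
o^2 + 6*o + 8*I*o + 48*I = (o + 6)*(o + 8*I)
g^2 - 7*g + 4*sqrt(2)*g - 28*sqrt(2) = (g - 7)*(g + 4*sqrt(2))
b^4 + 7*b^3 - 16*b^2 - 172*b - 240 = (b - 5)*(b + 2)*(b + 4)*(b + 6)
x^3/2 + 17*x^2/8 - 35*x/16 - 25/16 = (x/2 + 1/4)*(x - 5/4)*(x + 5)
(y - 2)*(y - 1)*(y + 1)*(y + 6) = y^4 + 4*y^3 - 13*y^2 - 4*y + 12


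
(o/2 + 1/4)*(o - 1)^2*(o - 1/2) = o^4/2 - o^3 + 3*o^2/8 + o/4 - 1/8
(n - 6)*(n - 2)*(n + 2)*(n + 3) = n^4 - 3*n^3 - 22*n^2 + 12*n + 72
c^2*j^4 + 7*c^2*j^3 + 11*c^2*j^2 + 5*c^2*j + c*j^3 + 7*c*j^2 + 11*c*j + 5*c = (j + 1)*(j + 5)*(c*j + 1)*(c*j + c)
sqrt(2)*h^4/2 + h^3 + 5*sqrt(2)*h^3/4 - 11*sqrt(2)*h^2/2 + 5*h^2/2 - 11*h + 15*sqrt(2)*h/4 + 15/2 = (h - 3/2)*(h - 1)*(h + 5)*(sqrt(2)*h/2 + 1)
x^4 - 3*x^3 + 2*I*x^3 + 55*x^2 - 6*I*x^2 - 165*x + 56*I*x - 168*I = (x - 3)*(x - 7*I)*(x + I)*(x + 8*I)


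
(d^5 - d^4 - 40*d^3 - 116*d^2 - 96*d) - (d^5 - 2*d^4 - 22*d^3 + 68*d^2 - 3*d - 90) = d^4 - 18*d^3 - 184*d^2 - 93*d + 90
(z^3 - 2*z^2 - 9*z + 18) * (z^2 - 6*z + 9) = z^5 - 8*z^4 + 12*z^3 + 54*z^2 - 189*z + 162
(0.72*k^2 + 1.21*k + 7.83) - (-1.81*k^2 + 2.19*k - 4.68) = 2.53*k^2 - 0.98*k + 12.51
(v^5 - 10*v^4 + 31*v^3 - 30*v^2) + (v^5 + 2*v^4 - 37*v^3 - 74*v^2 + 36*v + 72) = 2*v^5 - 8*v^4 - 6*v^3 - 104*v^2 + 36*v + 72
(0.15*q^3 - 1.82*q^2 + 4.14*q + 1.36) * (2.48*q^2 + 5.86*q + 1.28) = 0.372*q^5 - 3.6346*q^4 - 0.206000000000001*q^3 + 25.3036*q^2 + 13.2688*q + 1.7408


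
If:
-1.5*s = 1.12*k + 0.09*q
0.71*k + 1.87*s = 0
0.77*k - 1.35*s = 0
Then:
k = 0.00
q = 0.00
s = 0.00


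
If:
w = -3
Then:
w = -3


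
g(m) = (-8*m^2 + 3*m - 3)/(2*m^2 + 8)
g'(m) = -4*m*(-8*m^2 + 3*m - 3)/(2*m^2 + 8)^2 + (3 - 16*m)/(2*m^2 + 8) = (-3*m^2 - 58*m + 12)/(2*(m^4 + 8*m^2 + 16))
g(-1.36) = -1.87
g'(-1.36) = 1.25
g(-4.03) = -3.58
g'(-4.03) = 0.24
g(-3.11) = -3.28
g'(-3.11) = 0.44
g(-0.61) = -0.89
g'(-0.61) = 1.21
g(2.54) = -2.25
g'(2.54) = -0.71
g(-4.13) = -3.61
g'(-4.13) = 0.23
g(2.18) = -1.97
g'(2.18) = -0.84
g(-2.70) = -3.07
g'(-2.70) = 0.58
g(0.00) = -0.38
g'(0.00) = 0.38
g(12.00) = -3.78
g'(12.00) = -0.03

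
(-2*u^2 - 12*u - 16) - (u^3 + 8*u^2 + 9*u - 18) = -u^3 - 10*u^2 - 21*u + 2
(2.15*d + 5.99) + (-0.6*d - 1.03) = 1.55*d + 4.96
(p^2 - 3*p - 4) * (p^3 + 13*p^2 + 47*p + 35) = p^5 + 10*p^4 + 4*p^3 - 158*p^2 - 293*p - 140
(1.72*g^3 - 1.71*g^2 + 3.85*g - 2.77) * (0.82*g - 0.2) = 1.4104*g^4 - 1.7462*g^3 + 3.499*g^2 - 3.0414*g + 0.554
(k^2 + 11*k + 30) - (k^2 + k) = 10*k + 30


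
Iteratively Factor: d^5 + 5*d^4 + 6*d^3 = (d)*(d^4 + 5*d^3 + 6*d^2) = d*(d + 3)*(d^3 + 2*d^2) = d^2*(d + 3)*(d^2 + 2*d) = d^3*(d + 3)*(d + 2)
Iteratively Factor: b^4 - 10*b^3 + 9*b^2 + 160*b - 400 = (b - 5)*(b^3 - 5*b^2 - 16*b + 80) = (b - 5)^2*(b^2 - 16) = (b - 5)^2*(b + 4)*(b - 4)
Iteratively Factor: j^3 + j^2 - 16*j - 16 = (j + 1)*(j^2 - 16) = (j - 4)*(j + 1)*(j + 4)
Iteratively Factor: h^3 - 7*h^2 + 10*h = (h - 2)*(h^2 - 5*h) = h*(h - 2)*(h - 5)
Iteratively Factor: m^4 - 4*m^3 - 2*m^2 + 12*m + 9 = (m - 3)*(m^3 - m^2 - 5*m - 3) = (m - 3)*(m + 1)*(m^2 - 2*m - 3) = (m - 3)^2*(m + 1)*(m + 1)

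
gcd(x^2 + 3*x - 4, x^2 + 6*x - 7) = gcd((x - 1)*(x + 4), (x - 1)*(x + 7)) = x - 1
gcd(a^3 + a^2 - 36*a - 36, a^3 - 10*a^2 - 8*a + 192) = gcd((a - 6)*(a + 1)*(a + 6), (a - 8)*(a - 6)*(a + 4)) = a - 6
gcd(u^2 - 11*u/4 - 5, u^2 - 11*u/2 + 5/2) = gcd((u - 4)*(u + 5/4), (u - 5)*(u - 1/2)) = 1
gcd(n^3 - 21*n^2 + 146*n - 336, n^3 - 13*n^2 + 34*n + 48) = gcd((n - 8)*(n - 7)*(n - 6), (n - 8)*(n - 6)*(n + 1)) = n^2 - 14*n + 48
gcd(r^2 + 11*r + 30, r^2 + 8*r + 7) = 1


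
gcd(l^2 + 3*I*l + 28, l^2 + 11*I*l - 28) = l + 7*I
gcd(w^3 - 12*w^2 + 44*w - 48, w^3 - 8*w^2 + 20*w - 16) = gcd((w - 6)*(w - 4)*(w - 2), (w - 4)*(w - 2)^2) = w^2 - 6*w + 8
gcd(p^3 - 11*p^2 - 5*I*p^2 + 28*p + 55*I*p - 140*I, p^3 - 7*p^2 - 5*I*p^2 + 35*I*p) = p^2 + p*(-7 - 5*I) + 35*I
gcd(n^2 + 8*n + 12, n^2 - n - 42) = n + 6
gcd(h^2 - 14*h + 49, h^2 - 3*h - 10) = 1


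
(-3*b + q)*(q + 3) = -3*b*q - 9*b + q^2 + 3*q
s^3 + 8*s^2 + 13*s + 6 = (s + 1)^2*(s + 6)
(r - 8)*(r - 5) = r^2 - 13*r + 40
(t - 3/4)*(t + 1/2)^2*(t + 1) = t^4 + 5*t^3/4 - t^2/4 - 11*t/16 - 3/16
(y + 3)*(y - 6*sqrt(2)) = y^2 - 6*sqrt(2)*y + 3*y - 18*sqrt(2)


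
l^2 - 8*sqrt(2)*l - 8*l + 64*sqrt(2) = (l - 8)*(l - 8*sqrt(2))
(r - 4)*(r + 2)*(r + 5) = r^3 + 3*r^2 - 18*r - 40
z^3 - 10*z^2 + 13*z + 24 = (z - 8)*(z - 3)*(z + 1)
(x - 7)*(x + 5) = x^2 - 2*x - 35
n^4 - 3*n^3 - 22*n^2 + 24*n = n*(n - 6)*(n - 1)*(n + 4)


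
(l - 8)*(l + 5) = l^2 - 3*l - 40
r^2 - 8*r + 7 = (r - 7)*(r - 1)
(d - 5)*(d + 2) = d^2 - 3*d - 10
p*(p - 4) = p^2 - 4*p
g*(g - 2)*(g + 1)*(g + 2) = g^4 + g^3 - 4*g^2 - 4*g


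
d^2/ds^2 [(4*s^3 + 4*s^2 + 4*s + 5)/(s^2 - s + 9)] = 2*(-24*s^3 - 201*s^2 + 849*s + 320)/(s^6 - 3*s^5 + 30*s^4 - 55*s^3 + 270*s^2 - 243*s + 729)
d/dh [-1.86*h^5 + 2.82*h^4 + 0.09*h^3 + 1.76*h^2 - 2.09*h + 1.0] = -9.3*h^4 + 11.28*h^3 + 0.27*h^2 + 3.52*h - 2.09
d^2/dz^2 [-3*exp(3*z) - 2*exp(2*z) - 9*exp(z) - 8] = (-27*exp(2*z) - 8*exp(z) - 9)*exp(z)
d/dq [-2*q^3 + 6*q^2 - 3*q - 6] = -6*q^2 + 12*q - 3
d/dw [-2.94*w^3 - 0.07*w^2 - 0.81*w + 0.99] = -8.82*w^2 - 0.14*w - 0.81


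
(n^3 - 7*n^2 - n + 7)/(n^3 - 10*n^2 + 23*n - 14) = (n + 1)/(n - 2)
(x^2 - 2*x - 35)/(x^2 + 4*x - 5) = (x - 7)/(x - 1)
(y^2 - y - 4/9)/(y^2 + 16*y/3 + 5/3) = (y - 4/3)/(y + 5)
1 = 1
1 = 1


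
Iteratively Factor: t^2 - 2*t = (t)*(t - 2)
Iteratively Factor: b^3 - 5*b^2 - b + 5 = (b - 1)*(b^2 - 4*b - 5) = (b - 5)*(b - 1)*(b + 1)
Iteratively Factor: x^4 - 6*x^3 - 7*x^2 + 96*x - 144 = (x - 4)*(x^3 - 2*x^2 - 15*x + 36) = (x - 4)*(x - 3)*(x^2 + x - 12) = (x - 4)*(x - 3)^2*(x + 4)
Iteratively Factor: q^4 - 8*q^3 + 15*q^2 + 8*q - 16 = (q - 4)*(q^3 - 4*q^2 - q + 4) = (q - 4)*(q + 1)*(q^2 - 5*q + 4) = (q - 4)^2*(q + 1)*(q - 1)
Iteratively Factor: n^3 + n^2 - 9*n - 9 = (n + 1)*(n^2 - 9) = (n + 1)*(n + 3)*(n - 3)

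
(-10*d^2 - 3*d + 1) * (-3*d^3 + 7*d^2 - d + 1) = 30*d^5 - 61*d^4 - 14*d^3 - 4*d + 1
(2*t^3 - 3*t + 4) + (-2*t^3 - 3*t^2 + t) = -3*t^2 - 2*t + 4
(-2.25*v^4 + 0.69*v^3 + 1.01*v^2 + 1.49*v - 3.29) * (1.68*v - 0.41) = -3.78*v^5 + 2.0817*v^4 + 1.4139*v^3 + 2.0891*v^2 - 6.1381*v + 1.3489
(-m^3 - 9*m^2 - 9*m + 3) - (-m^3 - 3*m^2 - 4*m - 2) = -6*m^2 - 5*m + 5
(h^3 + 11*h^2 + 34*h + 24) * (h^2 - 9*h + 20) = h^5 + 2*h^4 - 45*h^3 - 62*h^2 + 464*h + 480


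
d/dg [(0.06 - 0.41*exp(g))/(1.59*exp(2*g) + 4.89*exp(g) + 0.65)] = (0.6519*exp(2*g) - 0.1908*exp(g) - 0.5599)*exp(g)/(2.5281*exp(4*g) + 15.5502*exp(3*g) + 25.9791*exp(2*g) + 6.357*exp(g) + 0.4225)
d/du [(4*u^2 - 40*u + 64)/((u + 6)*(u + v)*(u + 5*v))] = 4*(2*(u - 5)*(u + 6)*(u + v)*(u + 5*v) + (u + 6)*(u + v)*(-u^2 + 10*u - 16) + (u + 6)*(u + 5*v)*(-u^2 + 10*u - 16) + (u + v)*(u + 5*v)*(-u^2 + 10*u - 16))/((u + 6)^2*(u + v)^2*(u + 5*v)^2)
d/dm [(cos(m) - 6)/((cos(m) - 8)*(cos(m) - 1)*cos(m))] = (219*cos(m) - 27*cos(2*m) + cos(3*m) - 123)*sin(m)/(2*(cos(m) - 8)^2*(cos(m) - 1)^2*cos(m)^2)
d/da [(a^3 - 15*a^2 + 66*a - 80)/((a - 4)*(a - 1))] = (a^4 - 10*a^3 + 21*a^2 + 40*a - 136)/(a^4 - 10*a^3 + 33*a^2 - 40*a + 16)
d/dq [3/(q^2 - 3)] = -6*q/(q^2 - 3)^2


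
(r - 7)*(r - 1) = r^2 - 8*r + 7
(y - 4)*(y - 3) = y^2 - 7*y + 12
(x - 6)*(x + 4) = x^2 - 2*x - 24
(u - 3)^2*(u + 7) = u^3 + u^2 - 33*u + 63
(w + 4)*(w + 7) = w^2 + 11*w + 28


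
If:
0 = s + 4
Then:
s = -4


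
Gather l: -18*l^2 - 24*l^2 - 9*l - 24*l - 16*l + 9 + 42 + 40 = -42*l^2 - 49*l + 91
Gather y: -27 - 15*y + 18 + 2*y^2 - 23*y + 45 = 2*y^2 - 38*y + 36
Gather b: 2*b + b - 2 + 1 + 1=3*b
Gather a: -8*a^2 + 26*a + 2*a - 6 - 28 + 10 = -8*a^2 + 28*a - 24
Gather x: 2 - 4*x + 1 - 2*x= 3 - 6*x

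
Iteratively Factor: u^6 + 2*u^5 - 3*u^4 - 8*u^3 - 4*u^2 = (u)*(u^5 + 2*u^4 - 3*u^3 - 8*u^2 - 4*u) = u*(u - 2)*(u^4 + 4*u^3 + 5*u^2 + 2*u) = u*(u - 2)*(u + 1)*(u^3 + 3*u^2 + 2*u) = u*(u - 2)*(u + 1)*(u + 2)*(u^2 + u) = u*(u - 2)*(u + 1)^2*(u + 2)*(u)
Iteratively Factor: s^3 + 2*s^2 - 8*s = (s - 2)*(s^2 + 4*s) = (s - 2)*(s + 4)*(s)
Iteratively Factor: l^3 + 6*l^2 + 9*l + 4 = (l + 4)*(l^2 + 2*l + 1) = (l + 1)*(l + 4)*(l + 1)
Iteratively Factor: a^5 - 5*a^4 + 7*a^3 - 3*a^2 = (a - 1)*(a^4 - 4*a^3 + 3*a^2) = (a - 1)^2*(a^3 - 3*a^2) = a*(a - 1)^2*(a^2 - 3*a) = a*(a - 3)*(a - 1)^2*(a)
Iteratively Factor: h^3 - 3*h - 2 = (h + 1)*(h^2 - h - 2) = (h + 1)^2*(h - 2)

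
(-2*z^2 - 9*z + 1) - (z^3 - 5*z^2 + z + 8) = -z^3 + 3*z^2 - 10*z - 7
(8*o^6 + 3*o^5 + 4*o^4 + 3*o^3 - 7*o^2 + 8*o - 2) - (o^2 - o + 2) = 8*o^6 + 3*o^5 + 4*o^4 + 3*o^3 - 8*o^2 + 9*o - 4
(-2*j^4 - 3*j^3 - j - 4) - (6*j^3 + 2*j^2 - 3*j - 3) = -2*j^4 - 9*j^3 - 2*j^2 + 2*j - 1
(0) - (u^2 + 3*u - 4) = -u^2 - 3*u + 4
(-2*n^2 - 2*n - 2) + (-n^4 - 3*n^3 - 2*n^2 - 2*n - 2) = -n^4 - 3*n^3 - 4*n^2 - 4*n - 4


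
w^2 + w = w*(w + 1)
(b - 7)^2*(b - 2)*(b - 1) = b^4 - 17*b^3 + 93*b^2 - 175*b + 98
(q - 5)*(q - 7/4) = q^2 - 27*q/4 + 35/4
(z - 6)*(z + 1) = z^2 - 5*z - 6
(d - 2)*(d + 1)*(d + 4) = d^3 + 3*d^2 - 6*d - 8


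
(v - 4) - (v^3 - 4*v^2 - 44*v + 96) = -v^3 + 4*v^2 + 45*v - 100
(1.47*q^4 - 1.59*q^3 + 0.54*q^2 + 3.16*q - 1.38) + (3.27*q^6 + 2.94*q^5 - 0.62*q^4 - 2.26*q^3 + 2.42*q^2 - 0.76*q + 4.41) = 3.27*q^6 + 2.94*q^5 + 0.85*q^4 - 3.85*q^3 + 2.96*q^2 + 2.4*q + 3.03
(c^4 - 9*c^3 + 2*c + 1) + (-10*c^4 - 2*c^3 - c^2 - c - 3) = -9*c^4 - 11*c^3 - c^2 + c - 2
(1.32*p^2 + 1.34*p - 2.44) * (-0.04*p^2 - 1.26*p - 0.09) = -0.0528*p^4 - 1.7168*p^3 - 1.7096*p^2 + 2.9538*p + 0.2196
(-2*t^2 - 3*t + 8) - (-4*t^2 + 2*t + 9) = 2*t^2 - 5*t - 1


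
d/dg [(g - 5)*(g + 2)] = 2*g - 3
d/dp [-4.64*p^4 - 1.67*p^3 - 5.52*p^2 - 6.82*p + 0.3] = -18.56*p^3 - 5.01*p^2 - 11.04*p - 6.82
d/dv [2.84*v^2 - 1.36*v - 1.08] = 5.68*v - 1.36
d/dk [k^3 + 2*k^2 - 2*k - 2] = 3*k^2 + 4*k - 2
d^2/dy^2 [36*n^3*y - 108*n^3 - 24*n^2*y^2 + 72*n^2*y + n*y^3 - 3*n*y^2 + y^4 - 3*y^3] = -48*n^2 + 6*n*y - 6*n + 12*y^2 - 18*y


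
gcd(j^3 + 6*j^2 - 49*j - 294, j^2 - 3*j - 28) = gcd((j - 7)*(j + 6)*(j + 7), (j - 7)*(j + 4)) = j - 7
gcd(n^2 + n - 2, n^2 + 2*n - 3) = n - 1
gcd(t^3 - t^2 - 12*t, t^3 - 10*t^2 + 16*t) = t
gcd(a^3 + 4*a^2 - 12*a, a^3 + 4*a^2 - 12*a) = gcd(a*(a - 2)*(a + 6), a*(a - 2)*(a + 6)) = a^3 + 4*a^2 - 12*a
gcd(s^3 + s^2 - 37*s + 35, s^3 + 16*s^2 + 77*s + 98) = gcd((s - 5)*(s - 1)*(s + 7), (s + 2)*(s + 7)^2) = s + 7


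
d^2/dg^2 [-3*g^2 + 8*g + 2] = -6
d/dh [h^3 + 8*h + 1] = 3*h^2 + 8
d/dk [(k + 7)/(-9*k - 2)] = 61/(9*k + 2)^2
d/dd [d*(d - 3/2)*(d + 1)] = 3*d^2 - d - 3/2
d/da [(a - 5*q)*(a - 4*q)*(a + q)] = 3*a^2 - 16*a*q + 11*q^2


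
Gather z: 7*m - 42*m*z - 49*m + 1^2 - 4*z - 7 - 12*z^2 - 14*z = -42*m - 12*z^2 + z*(-42*m - 18) - 6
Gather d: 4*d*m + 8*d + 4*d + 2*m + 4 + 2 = d*(4*m + 12) + 2*m + 6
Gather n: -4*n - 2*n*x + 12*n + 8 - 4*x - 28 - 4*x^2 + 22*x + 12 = n*(8 - 2*x) - 4*x^2 + 18*x - 8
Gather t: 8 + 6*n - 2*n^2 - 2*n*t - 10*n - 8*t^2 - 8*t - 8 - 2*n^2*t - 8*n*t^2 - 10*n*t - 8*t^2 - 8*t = -2*n^2 - 4*n + t^2*(-8*n - 16) + t*(-2*n^2 - 12*n - 16)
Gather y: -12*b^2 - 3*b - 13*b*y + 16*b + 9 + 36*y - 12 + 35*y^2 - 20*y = -12*b^2 + 13*b + 35*y^2 + y*(16 - 13*b) - 3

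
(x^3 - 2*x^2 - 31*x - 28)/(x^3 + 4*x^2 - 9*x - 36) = (x^2 - 6*x - 7)/(x^2 - 9)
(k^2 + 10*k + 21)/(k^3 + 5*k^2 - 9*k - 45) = (k + 7)/(k^2 + 2*k - 15)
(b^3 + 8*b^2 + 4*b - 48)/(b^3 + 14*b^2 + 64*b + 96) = (b - 2)/(b + 4)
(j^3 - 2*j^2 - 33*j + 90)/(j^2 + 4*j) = (j^3 - 2*j^2 - 33*j + 90)/(j*(j + 4))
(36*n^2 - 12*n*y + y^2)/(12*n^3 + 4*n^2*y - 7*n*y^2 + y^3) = (-6*n + y)/(-2*n^2 - n*y + y^2)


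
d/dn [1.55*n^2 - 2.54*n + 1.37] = 3.1*n - 2.54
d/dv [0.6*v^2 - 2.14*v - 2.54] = 1.2*v - 2.14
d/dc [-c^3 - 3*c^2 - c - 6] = -3*c^2 - 6*c - 1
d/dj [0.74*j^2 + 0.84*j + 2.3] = 1.48*j + 0.84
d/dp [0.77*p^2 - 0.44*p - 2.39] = 1.54*p - 0.44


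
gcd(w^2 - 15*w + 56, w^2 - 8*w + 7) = w - 7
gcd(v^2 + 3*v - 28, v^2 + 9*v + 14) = v + 7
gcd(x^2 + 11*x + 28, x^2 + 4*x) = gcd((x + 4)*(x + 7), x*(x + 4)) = x + 4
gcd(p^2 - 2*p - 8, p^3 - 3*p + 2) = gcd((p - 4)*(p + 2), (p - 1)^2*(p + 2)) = p + 2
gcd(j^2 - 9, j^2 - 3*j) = j - 3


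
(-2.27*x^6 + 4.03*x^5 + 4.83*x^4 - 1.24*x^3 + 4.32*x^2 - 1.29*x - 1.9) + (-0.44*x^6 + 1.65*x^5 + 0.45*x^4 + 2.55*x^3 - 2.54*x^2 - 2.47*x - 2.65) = -2.71*x^6 + 5.68*x^5 + 5.28*x^4 + 1.31*x^3 + 1.78*x^2 - 3.76*x - 4.55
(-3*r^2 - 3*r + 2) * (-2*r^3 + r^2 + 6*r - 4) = 6*r^5 + 3*r^4 - 25*r^3 - 4*r^2 + 24*r - 8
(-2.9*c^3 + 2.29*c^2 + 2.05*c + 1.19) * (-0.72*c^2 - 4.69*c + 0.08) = 2.088*c^5 + 11.9522*c^4 - 12.4481*c^3 - 10.2881*c^2 - 5.4171*c + 0.0952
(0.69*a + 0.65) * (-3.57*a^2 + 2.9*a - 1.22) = -2.4633*a^3 - 0.3195*a^2 + 1.0432*a - 0.793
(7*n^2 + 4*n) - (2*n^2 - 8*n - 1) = 5*n^2 + 12*n + 1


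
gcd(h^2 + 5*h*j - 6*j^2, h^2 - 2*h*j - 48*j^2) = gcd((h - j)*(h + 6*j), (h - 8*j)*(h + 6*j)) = h + 6*j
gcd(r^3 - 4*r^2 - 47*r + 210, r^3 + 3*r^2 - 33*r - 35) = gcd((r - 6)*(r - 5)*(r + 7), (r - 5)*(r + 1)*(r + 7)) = r^2 + 2*r - 35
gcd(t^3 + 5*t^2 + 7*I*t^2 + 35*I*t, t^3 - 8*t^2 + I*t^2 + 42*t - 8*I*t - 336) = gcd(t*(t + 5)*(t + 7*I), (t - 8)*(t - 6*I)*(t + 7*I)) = t + 7*I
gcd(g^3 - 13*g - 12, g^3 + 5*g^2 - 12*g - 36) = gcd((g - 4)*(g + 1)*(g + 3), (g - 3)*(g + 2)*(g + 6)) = 1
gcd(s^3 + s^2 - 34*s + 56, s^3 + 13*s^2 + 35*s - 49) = s + 7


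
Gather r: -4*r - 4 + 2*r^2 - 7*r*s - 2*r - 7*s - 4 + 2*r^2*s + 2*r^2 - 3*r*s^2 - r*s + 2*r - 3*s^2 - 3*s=r^2*(2*s + 4) + r*(-3*s^2 - 8*s - 4) - 3*s^2 - 10*s - 8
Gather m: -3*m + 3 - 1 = 2 - 3*m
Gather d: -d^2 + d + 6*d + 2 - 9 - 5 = -d^2 + 7*d - 12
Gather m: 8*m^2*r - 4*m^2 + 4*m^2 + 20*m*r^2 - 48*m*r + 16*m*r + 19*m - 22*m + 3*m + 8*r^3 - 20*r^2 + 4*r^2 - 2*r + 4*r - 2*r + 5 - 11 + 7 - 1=8*m^2*r + m*(20*r^2 - 32*r) + 8*r^3 - 16*r^2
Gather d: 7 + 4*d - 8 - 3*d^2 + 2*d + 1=-3*d^2 + 6*d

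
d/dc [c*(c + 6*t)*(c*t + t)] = t*(3*c^2 + 12*c*t + 2*c + 6*t)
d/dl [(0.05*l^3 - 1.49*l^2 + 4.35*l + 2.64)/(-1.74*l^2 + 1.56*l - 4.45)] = (-0.087*l^4 + 0.156*l^3 + 4.5771*l^2 + 22.4482*l - 23.4759)/(3.0276*l^4 - 5.4288*l^3 + 17.9196*l^2 - 13.884*l + 19.8025)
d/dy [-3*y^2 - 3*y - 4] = -6*y - 3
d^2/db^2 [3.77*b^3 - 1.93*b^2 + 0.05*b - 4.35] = 22.62*b - 3.86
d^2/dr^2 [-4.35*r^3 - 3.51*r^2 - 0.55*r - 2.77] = -26.1*r - 7.02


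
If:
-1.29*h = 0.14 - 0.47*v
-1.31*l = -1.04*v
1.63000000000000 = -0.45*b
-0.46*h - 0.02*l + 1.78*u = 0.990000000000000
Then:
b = -3.62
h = 0.364341085271318*v - 0.108527131782946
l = 0.793893129770992*v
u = 0.103075708887767*v + 0.528133437853845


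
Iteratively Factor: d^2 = (d)*(d)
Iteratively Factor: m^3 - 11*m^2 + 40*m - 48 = (m - 4)*(m^2 - 7*m + 12) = (m - 4)*(m - 3)*(m - 4)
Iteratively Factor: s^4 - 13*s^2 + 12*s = (s - 1)*(s^3 + s^2 - 12*s) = (s - 3)*(s - 1)*(s^2 + 4*s) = s*(s - 3)*(s - 1)*(s + 4)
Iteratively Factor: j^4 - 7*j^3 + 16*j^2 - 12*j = (j - 2)*(j^3 - 5*j^2 + 6*j) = (j - 3)*(j - 2)*(j^2 - 2*j) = j*(j - 3)*(j - 2)*(j - 2)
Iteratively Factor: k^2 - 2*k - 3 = (k + 1)*(k - 3)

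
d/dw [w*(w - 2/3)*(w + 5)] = 3*w^2 + 26*w/3 - 10/3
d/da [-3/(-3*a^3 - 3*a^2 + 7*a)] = 3*(-9*a^2 - 6*a + 7)/(a^2*(3*a^2 + 3*a - 7)^2)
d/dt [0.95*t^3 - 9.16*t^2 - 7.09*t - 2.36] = 2.85*t^2 - 18.32*t - 7.09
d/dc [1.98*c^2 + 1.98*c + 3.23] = 3.96*c + 1.98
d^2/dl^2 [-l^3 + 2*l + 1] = -6*l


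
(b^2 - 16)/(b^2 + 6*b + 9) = (b^2 - 16)/(b^2 + 6*b + 9)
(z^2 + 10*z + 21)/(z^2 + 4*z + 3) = (z + 7)/(z + 1)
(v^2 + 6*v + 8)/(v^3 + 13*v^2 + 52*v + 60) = (v + 4)/(v^2 + 11*v + 30)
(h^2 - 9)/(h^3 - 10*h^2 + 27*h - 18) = (h + 3)/(h^2 - 7*h + 6)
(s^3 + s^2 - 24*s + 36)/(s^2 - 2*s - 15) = (-s^3 - s^2 + 24*s - 36)/(-s^2 + 2*s + 15)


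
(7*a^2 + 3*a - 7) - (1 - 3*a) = 7*a^2 + 6*a - 8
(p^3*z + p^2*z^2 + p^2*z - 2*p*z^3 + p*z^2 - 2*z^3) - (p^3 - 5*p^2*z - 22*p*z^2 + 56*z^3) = p^3*z - p^3 + p^2*z^2 + 6*p^2*z - 2*p*z^3 + 23*p*z^2 - 58*z^3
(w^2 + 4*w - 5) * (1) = w^2 + 4*w - 5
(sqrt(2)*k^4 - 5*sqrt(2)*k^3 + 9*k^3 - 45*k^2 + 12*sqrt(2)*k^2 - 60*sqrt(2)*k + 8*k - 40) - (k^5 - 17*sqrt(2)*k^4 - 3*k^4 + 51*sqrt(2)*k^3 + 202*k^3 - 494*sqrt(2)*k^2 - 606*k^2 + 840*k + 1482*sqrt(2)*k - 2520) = -k^5 + 3*k^4 + 18*sqrt(2)*k^4 - 193*k^3 - 56*sqrt(2)*k^3 + 561*k^2 + 506*sqrt(2)*k^2 - 1542*sqrt(2)*k - 832*k + 2480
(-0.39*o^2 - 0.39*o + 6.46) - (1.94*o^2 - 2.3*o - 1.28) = -2.33*o^2 + 1.91*o + 7.74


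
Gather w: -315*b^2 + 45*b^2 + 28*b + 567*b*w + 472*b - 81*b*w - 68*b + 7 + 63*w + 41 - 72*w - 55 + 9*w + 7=-270*b^2 + 486*b*w + 432*b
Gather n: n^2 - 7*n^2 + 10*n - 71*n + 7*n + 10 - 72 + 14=-6*n^2 - 54*n - 48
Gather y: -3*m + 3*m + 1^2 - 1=0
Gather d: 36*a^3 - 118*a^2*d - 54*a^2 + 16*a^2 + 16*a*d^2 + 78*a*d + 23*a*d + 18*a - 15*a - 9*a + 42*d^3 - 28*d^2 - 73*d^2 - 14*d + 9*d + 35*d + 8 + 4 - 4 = 36*a^3 - 38*a^2 - 6*a + 42*d^3 + d^2*(16*a - 101) + d*(-118*a^2 + 101*a + 30) + 8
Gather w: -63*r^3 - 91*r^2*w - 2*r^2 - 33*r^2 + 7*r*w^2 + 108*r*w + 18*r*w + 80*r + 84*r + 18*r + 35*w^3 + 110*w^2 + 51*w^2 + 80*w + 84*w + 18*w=-63*r^3 - 35*r^2 + 182*r + 35*w^3 + w^2*(7*r + 161) + w*(-91*r^2 + 126*r + 182)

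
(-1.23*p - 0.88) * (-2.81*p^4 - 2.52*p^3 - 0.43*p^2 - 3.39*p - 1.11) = 3.4563*p^5 + 5.5724*p^4 + 2.7465*p^3 + 4.5481*p^2 + 4.3485*p + 0.9768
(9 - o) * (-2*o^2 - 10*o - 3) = 2*o^3 - 8*o^2 - 87*o - 27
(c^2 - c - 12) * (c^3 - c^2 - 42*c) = c^5 - 2*c^4 - 53*c^3 + 54*c^2 + 504*c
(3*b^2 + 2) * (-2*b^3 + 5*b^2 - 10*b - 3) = -6*b^5 + 15*b^4 - 34*b^3 + b^2 - 20*b - 6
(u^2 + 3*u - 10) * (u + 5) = u^3 + 8*u^2 + 5*u - 50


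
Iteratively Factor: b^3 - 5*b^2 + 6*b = (b)*(b^2 - 5*b + 6) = b*(b - 3)*(b - 2)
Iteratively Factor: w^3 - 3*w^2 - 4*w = (w + 1)*(w^2 - 4*w) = w*(w + 1)*(w - 4)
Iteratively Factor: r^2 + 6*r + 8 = (r + 2)*(r + 4)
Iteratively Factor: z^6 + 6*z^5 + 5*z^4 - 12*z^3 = (z + 4)*(z^5 + 2*z^4 - 3*z^3) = (z - 1)*(z + 4)*(z^4 + 3*z^3) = z*(z - 1)*(z + 4)*(z^3 + 3*z^2) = z^2*(z - 1)*(z + 4)*(z^2 + 3*z) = z^3*(z - 1)*(z + 4)*(z + 3)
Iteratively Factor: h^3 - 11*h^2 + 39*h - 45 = (h - 5)*(h^2 - 6*h + 9) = (h - 5)*(h - 3)*(h - 3)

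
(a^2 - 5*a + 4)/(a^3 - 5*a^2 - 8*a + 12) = (a - 4)/(a^2 - 4*a - 12)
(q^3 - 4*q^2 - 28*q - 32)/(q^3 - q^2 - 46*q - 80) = (q + 2)/(q + 5)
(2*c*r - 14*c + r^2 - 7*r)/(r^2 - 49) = (2*c + r)/(r + 7)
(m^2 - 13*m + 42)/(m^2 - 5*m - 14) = (m - 6)/(m + 2)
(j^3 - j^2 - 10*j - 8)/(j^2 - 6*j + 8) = (j^2 + 3*j + 2)/(j - 2)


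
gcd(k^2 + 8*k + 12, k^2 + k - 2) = k + 2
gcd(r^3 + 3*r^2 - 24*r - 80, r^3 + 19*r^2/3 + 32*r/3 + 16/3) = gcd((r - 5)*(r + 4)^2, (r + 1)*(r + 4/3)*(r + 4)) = r + 4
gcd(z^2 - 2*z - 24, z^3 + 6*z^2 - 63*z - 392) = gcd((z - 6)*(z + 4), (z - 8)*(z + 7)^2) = 1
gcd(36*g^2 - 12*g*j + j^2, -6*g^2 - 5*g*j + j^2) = 6*g - j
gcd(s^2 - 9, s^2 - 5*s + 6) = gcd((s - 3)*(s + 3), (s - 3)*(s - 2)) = s - 3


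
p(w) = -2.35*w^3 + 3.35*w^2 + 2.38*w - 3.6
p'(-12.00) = -1093.22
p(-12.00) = 4511.04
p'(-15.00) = -1684.37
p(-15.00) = 8645.70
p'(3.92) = -79.69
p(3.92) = -84.35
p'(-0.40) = -1.43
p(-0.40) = -3.87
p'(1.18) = 0.47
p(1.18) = 0.01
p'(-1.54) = -24.66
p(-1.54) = 9.26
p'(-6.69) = -357.97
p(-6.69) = 834.04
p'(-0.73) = -6.27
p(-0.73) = -2.64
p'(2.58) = -27.26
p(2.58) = -15.52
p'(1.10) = 1.22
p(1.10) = -0.06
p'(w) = -7.05*w^2 + 6.7*w + 2.38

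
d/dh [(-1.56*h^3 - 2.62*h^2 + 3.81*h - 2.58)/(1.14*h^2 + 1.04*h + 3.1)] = (-1.7784*h^4 - 3.2448*h^3 - 21.5762*h^2 - 10.3616*h + 14.4942)/(1.2996*h^4 + 2.3712*h^3 + 8.1496*h^2 + 6.448*h + 9.61)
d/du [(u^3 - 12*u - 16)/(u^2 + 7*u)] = (u^4 + 14*u^3 + 12*u^2 + 32*u + 112)/(u^2*(u^2 + 14*u + 49))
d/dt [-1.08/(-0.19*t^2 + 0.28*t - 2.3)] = (0.3024 - 0.4104*t)/(0.19*t^2 - 0.28*t + 2.3)^2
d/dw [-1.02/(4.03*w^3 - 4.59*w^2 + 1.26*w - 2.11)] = (12.3318*w^2 - 9.3636*w + 1.2852)/(4.03*w^3 - 4.59*w^2 + 1.26*w - 2.11)^2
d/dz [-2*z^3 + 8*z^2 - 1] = 2*z*(8 - 3*z)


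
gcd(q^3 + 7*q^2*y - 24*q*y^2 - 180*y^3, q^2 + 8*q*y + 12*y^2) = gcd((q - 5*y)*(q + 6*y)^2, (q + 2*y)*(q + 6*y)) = q + 6*y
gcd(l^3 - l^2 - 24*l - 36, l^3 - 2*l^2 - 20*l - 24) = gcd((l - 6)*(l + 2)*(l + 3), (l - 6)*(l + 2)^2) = l^2 - 4*l - 12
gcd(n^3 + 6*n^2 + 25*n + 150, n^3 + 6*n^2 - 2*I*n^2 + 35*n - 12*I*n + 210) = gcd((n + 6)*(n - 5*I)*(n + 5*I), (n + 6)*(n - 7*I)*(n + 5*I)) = n^2 + n*(6 + 5*I) + 30*I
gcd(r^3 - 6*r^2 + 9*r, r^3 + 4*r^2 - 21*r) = r^2 - 3*r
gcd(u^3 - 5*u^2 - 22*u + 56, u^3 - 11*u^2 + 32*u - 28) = u^2 - 9*u + 14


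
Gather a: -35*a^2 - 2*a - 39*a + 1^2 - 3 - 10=-35*a^2 - 41*a - 12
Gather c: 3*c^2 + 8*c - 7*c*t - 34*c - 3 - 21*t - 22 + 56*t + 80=3*c^2 + c*(-7*t - 26) + 35*t + 55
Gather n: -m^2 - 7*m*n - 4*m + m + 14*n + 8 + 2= -m^2 - 3*m + n*(14 - 7*m) + 10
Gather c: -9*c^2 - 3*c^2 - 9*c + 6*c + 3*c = -12*c^2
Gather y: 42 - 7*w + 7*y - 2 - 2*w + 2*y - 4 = -9*w + 9*y + 36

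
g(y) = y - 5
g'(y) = 1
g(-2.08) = -7.08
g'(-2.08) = 1.00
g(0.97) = -4.03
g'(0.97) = 1.00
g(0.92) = -4.08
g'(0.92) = 1.00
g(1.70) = -3.30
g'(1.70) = 1.00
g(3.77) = -1.23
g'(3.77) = 1.00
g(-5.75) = -10.75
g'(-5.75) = 1.00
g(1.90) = -3.10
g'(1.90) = 1.00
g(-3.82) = -8.82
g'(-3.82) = 1.00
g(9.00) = 4.00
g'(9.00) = 1.00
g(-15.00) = -20.00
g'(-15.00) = 1.00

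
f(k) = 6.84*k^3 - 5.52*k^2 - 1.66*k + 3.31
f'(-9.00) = 1759.82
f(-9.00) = -5415.23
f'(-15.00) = 4780.94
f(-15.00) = -24298.79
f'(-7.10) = 1111.14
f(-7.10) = -2711.28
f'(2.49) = 98.08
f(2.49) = 70.55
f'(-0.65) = 14.19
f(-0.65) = 0.18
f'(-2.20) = 121.94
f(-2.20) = -92.59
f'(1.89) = 50.77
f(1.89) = 26.63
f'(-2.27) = 129.14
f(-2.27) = -101.37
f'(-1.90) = 93.39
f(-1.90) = -60.38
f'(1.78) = 43.70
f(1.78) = 21.44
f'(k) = 20.52*k^2 - 11.04*k - 1.66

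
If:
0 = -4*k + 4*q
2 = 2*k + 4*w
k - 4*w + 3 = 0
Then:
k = -1/3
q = -1/3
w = 2/3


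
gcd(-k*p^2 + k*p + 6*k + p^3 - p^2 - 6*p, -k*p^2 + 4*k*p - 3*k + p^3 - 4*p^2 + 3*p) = -k*p + 3*k + p^2 - 3*p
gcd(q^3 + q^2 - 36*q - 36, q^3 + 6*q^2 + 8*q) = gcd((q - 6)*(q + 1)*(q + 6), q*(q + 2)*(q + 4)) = 1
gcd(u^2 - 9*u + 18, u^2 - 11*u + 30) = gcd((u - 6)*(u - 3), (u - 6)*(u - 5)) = u - 6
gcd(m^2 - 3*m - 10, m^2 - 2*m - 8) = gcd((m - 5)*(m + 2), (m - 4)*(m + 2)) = m + 2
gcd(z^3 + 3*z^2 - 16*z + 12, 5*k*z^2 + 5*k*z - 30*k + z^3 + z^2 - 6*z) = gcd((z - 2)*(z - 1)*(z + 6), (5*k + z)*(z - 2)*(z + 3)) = z - 2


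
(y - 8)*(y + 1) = y^2 - 7*y - 8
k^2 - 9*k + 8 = (k - 8)*(k - 1)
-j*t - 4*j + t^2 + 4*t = (-j + t)*(t + 4)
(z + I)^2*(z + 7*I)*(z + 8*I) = z^4 + 17*I*z^3 - 87*z^2 - 127*I*z + 56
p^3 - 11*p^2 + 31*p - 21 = (p - 7)*(p - 3)*(p - 1)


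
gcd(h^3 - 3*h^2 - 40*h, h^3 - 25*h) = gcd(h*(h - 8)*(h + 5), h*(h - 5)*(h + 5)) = h^2 + 5*h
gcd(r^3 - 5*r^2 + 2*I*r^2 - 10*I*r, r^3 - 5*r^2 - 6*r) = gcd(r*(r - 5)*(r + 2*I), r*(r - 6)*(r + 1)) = r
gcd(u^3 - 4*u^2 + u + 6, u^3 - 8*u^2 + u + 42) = u - 3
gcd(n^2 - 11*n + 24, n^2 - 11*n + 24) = n^2 - 11*n + 24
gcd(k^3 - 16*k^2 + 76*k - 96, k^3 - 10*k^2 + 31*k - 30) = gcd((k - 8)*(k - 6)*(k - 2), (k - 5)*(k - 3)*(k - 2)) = k - 2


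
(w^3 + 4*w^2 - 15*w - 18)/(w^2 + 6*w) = w - 2 - 3/w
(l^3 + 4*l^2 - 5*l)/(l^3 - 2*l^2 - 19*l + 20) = l*(l + 5)/(l^2 - l - 20)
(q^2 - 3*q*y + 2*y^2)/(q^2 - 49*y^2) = (q^2 - 3*q*y + 2*y^2)/(q^2 - 49*y^2)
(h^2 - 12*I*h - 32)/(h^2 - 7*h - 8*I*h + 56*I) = (h - 4*I)/(h - 7)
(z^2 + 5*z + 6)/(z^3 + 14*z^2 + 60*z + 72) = (z + 3)/(z^2 + 12*z + 36)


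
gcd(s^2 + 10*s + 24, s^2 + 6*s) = s + 6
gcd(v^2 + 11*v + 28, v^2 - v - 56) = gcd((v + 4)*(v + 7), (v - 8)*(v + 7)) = v + 7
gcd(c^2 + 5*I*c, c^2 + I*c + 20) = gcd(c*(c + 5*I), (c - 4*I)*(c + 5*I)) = c + 5*I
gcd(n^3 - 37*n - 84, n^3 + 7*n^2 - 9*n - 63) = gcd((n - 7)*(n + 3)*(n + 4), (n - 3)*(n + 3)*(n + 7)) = n + 3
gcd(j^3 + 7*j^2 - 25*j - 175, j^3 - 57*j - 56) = j + 7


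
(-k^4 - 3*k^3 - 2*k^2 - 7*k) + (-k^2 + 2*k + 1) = -k^4 - 3*k^3 - 3*k^2 - 5*k + 1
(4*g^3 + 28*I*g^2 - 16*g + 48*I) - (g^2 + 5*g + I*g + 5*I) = 4*g^3 - g^2 + 28*I*g^2 - 21*g - I*g + 43*I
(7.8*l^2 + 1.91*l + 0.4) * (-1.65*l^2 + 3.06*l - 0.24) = -12.87*l^4 + 20.7165*l^3 + 3.3126*l^2 + 0.7656*l - 0.096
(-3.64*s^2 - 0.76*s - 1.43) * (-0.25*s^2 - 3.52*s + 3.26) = 0.91*s^4 + 13.0028*s^3 - 8.8337*s^2 + 2.556*s - 4.6618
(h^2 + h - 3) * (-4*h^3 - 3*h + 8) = -4*h^5 - 4*h^4 + 9*h^3 + 5*h^2 + 17*h - 24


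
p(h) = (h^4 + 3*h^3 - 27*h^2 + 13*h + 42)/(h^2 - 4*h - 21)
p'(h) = (4 - 2*h)*(h^4 + 3*h^3 - 27*h^2 + 13*h + 42)/(h^2 - 4*h - 21)^2 + (4*h^3 + 9*h^2 - 54*h + 13)/(h^2 - 4*h - 21) = (2*h^5 - 9*h^4 - 108*h^3 - 94*h^2 + 1050*h - 105)/(h^4 - 8*h^3 - 26*h^2 + 168*h + 441)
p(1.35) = -0.86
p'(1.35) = 1.41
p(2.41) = 0.31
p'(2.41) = 0.37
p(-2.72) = 73.03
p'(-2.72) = -306.93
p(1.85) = -0.17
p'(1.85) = 1.23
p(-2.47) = 32.44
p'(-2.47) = -85.88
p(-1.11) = 0.54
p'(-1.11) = -5.34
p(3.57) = -1.92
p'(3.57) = -5.46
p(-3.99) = -34.63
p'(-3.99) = -27.32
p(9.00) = 280.00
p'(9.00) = -31.17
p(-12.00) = 67.54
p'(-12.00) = -17.92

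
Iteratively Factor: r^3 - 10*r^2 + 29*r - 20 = (r - 4)*(r^2 - 6*r + 5) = (r - 4)*(r - 1)*(r - 5)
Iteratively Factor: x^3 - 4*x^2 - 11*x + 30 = (x - 5)*(x^2 + x - 6) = (x - 5)*(x - 2)*(x + 3)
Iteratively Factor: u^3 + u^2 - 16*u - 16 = (u + 1)*(u^2 - 16) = (u - 4)*(u + 1)*(u + 4)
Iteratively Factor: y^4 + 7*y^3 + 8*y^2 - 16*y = (y - 1)*(y^3 + 8*y^2 + 16*y) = (y - 1)*(y + 4)*(y^2 + 4*y) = (y - 1)*(y + 4)^2*(y)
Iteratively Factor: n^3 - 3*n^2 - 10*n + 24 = (n + 3)*(n^2 - 6*n + 8) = (n - 4)*(n + 3)*(n - 2)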